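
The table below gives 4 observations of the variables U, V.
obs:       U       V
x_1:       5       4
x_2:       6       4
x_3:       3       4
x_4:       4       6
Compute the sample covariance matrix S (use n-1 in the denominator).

Step 1 — column means:
  mean(U) = (5 + 6 + 3 + 4) / 4 = 18/4 = 4.5
  mean(V) = (4 + 4 + 4 + 6) / 4 = 18/4 = 4.5

Step 2 — sample covariance S[i,j] = (1/(n-1)) · Σ_k (x_{k,i} - mean_i) · (x_{k,j} - mean_j), with n-1 = 3.
  S[U,U] = ((0.5)·(0.5) + (1.5)·(1.5) + (-1.5)·(-1.5) + (-0.5)·(-0.5)) / 3 = 5/3 = 1.6667
  S[U,V] = ((0.5)·(-0.5) + (1.5)·(-0.5) + (-1.5)·(-0.5) + (-0.5)·(1.5)) / 3 = -1/3 = -0.3333
  S[V,V] = ((-0.5)·(-0.5) + (-0.5)·(-0.5) + (-0.5)·(-0.5) + (1.5)·(1.5)) / 3 = 3/3 = 1

S is symmetric (S[j,i] = S[i,j]). Assembling:

S = [[1.6667, -0.3333],
 [-0.3333, 1]]


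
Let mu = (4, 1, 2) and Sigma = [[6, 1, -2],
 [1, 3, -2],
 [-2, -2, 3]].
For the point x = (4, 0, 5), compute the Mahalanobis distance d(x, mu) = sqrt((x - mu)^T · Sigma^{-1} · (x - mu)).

Step 1 — centre the observation: (x - mu) = (0, -1, 3).

Step 2 — invert Sigma (cofactor / det for 3×3, or solve directly):
  Sigma^{-1} = [[0.2174, 0.0435, 0.1739],
 [0.0435, 0.6087, 0.4348],
 [0.1739, 0.4348, 0.7391]].

Step 3 — form the quadratic (x - mu)^T · Sigma^{-1} · (x - mu):
  Sigma^{-1} · (x - mu) = (0.4783, 0.6957, 1.7826).
  (x - mu)^T · [Sigma^{-1} · (x - mu)] = (0)·(0.4783) + (-1)·(0.6957) + (3)·(1.7826) = 4.6522.

Step 4 — take square root: d = √(4.6522) ≈ 2.1569.

d(x, mu) = √(4.6522) ≈ 2.1569


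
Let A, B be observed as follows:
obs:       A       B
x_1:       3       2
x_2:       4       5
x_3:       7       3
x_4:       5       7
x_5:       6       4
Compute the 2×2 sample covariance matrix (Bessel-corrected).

Step 1 — column means:
  mean(A) = (3 + 4 + 7 + 5 + 6) / 5 = 25/5 = 5
  mean(B) = (2 + 5 + 3 + 7 + 4) / 5 = 21/5 = 4.2

Step 2 — sample covariance S[i,j] = (1/(n-1)) · Σ_k (x_{k,i} - mean_i) · (x_{k,j} - mean_j), with n-1 = 4.
  S[A,A] = ((-2)·(-2) + (-1)·(-1) + (2)·(2) + (0)·(0) + (1)·(1)) / 4 = 10/4 = 2.5
  S[A,B] = ((-2)·(-2.2) + (-1)·(0.8) + (2)·(-1.2) + (0)·(2.8) + (1)·(-0.2)) / 4 = 1/4 = 0.25
  S[B,B] = ((-2.2)·(-2.2) + (0.8)·(0.8) + (-1.2)·(-1.2) + (2.8)·(2.8) + (-0.2)·(-0.2)) / 4 = 14.8/4 = 3.7

S is symmetric (S[j,i] = S[i,j]). Assembling:

S = [[2.5, 0.25],
 [0.25, 3.7]]


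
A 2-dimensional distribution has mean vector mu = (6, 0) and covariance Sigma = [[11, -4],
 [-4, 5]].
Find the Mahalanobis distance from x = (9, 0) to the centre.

Step 1 — centre the observation: (x - mu) = (3, 0).

Step 2 — invert Sigma. det(Sigma) = 11·5 - (-4)² = 39.
  Sigma^{-1} = (1/det) · [[d, -b], [-b, a]] = [[0.1282, 0.1026],
 [0.1026, 0.2821]].

Step 3 — form the quadratic (x - mu)^T · Sigma^{-1} · (x - mu):
  Sigma^{-1} · (x - mu) = (0.3846, 0.3077).
  (x - mu)^T · [Sigma^{-1} · (x - mu)] = (3)·(0.3846) + (0)·(0.3077) = 1.1538.

Step 4 — take square root: d = √(1.1538) ≈ 1.0742.

d(x, mu) = √(1.1538) ≈ 1.0742


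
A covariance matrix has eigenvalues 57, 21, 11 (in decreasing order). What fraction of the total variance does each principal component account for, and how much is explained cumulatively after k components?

Step 1 — total variance = trace(Sigma) = Σ λ_i = 57 + 21 + 11 = 89.

Step 2 — fraction explained by component i = λ_i / Σ λ:
  PC1: 57/89 = 0.6404
  PC2: 21/89 = 0.236
  PC3: 11/89 = 0.1236

Step 3 — cumulative fraction after k components = (λ_1 + ... + λ_k) / Σ λ:
  k = 1: 57/89 = 0.6404
  k = 2: (57 + 21)/89 = 78/89 = 0.8764
  k = 3: (57 + 21 + 11)/89 = 89/89 = 1

Summary (fraction, with percent):

explained: PC1 0.6404 (64.04%), PC2 0.236 (23.6%), PC3 0.1236 (12.36%);  cumulative: 0.6404, 0.8764, 1


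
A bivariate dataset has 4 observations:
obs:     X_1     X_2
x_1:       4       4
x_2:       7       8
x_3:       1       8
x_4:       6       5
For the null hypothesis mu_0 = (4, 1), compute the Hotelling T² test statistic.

Step 1 — sample mean vector:
  mean(X_1) = (4 + 7 + 1 + 6) / 4 = 18/4 = 4.5
  mean(X_2) = (4 + 8 + 8 + 5) / 4 = 25/4 = 6.25
  x̄ = (4.5, 6.25),  deviation x̄ - mu_0 = (4.5, 6.25) - (4, 1) = (0.5, 5.25).

Step 2 — sample covariance matrix, S[i,j] = (1/(n-1)) · Σ_k (x_{k,i} - mean_i) · (x_{k,j} - mean_j), divisor n-1 = 3:
  S[X_1,X_1] = ((-0.5)·(-0.5) + (2.5)·(2.5) + (-3.5)·(-3.5) + (1.5)·(1.5)) / 3 = 21/3 = 7
  S[X_1,X_2] = ((-0.5)·(-2.25) + (2.5)·(1.75) + (-3.5)·(1.75) + (1.5)·(-1.25)) / 3 = -2.5/3 = -0.8333
  S[X_2,X_2] = ((-2.25)·(-2.25) + (1.75)·(1.75) + (1.75)·(1.75) + (-1.25)·(-1.25)) / 3 = 12.75/3 = 4.25
  S = [[7, -0.8333],
 [-0.8333, 4.25]].

Step 3 — invert S. det(S) = 7·4.25 - (-0.8333)² = 29.0556.
  S^{-1} = (1/det) · [[d, -b], [-b, a]] = [[0.1463, 0.0287],
 [0.0287, 0.2409]].

Step 4 — quadratic form (x̄ - mu_0)^T · S^{-1} · (x̄ - mu_0):
  S^{-1} · (x̄ - mu_0) = (0.2237, 1.2792),
  (x̄ - mu_0)^T · [...] = (0.5)·(0.2237) + (5.25)·(1.2792) = 6.8274.

Step 5 — scale by n: T² = 4 · 6.8274 = 27.3098.

T² ≈ 27.3098


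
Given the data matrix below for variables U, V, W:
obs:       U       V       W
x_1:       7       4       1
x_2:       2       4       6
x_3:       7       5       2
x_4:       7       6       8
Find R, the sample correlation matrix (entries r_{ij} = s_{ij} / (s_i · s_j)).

Step 1 — column means:
  mean(U) = (7 + 2 + 7 + 7) / 4 = 23/4 = 5.75
  mean(V) = (4 + 4 + 5 + 6) / 4 = 19/4 = 4.75
  mean(W) = (1 + 6 + 2 + 8) / 4 = 17/4 = 4.25

Step 2 — sample variances and covariances s[i,j] = (1/(n-1)) · Σ_k (x_{k,i} - mean_i) · (x_{k,j} - mean_j), with n-1 = 3:
  s[U,U] = ((1.25)·(1.25) + (-3.75)·(-3.75) + (1.25)·(1.25) + (1.25)·(1.25)) / 3 = 18.75/3 = 6.25
  s[U,V] = ((1.25)·(-0.75) + (-3.75)·(-0.75) + (1.25)·(0.25) + (1.25)·(1.25)) / 3 = 3.75/3 = 1.25
  s[U,W] = ((1.25)·(-3.25) + (-3.75)·(1.75) + (1.25)·(-2.25) + (1.25)·(3.75)) / 3 = -8.75/3 = -2.9167
  s[V,V] = ((-0.75)·(-0.75) + (-0.75)·(-0.75) + (0.25)·(0.25) + (1.25)·(1.25)) / 3 = 2.75/3 = 0.9167
  s[V,W] = ((-0.75)·(-3.25) + (-0.75)·(1.75) + (0.25)·(-2.25) + (1.25)·(3.75)) / 3 = 5.25/3 = 1.75
  s[W,W] = ((-3.25)·(-3.25) + (1.75)·(1.75) + (-2.25)·(-2.25) + (3.75)·(3.75)) / 3 = 32.75/3 = 10.9167
  Sample standard deviations s_i = √(s[i,i]):
  s(U) = √(6.25) = 2.5
  s(V) = √(0.9167) = 0.9574
  s(W) = √(10.9167) = 3.304

Step 3 — r_{ij} = s_{ij} / (s_i · s_j):
  r[U,U] = 1 (diagonal).
  r[U,V] = 1.25 / (2.5 · 0.9574) = 1.25 / 2.3936 = 0.5222
  r[U,W] = -2.9167 / (2.5 · 3.304) = -2.9167 / 8.2601 = -0.3531
  r[V,V] = 1 (diagonal).
  r[V,W] = 1.75 / (0.9574 · 3.304) = 1.75 / 3.1634 = 0.5532
  r[W,W] = 1 (diagonal).

R is symmetric with unit diagonal. Assembling:

R = [[1, 0.5222, -0.3531],
 [0.5222, 1, 0.5532],
 [-0.3531, 0.5532, 1]]


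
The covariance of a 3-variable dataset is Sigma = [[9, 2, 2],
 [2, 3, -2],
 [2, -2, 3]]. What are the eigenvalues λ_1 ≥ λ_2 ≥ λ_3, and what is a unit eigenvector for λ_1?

Step 1 — characteristic polynomial p(λ) = det(λI - Sigma) = λ³ - tr·λ² + c_1·λ - det, where tr = trace, c_1 = sum of the principal 2×2 minors, det = det(Sigma):
  tr = 9 + 3 + 3 = 15,
  c_1 = (9·3 - (2)²) + (9·3 - (2)²) + (3·3 - (-2)²) = 23 + 23 + 5 = 51,
  det = 9·(3·3 - (-2)²) - (2)·((2)·3 - (-2)·(2)) + (2)·((2)·(-2) - 3·(2)) = 9·(5) - (2)·(10) + (2)·(-10) = 5.
  So p(λ) = λ³ - 15λ² + 51λ - 5.
Step 2 — look for an integer root (rational root theorem: any rational root is an integer divisor of 5). Testing λ = 5:
  p(5) = 125 - 375 + 255 - 5 = 0  ✓
  Dividing out (λ - 5): p(λ) = (λ - 5)(λ² - 10λ + 1).
Step 3 — remaining eigenvalues from the quadratic λ² - 10λ + 1 = 0:
  Δ = 10² - 4·1 = 100 - 4 = 96,  λ = (10 ± √96)/2 = (10 ± 9.798)/2 ≈ 9.899 or 0.101.
  Sorted: λ_1 = 9.899,  λ_2 = 5,  λ_3 = 0.101  (check: sum = 15 = tr ✓).

Step 4 — unit eigenvector for λ_1 ≈ 9.899: v spans the null space of (Sigma - λ_1 I), whose rows are
  r_1 = (-0.899, 2, 2),  r_2 = (2, -6.899, -2),  r_3 = (2, -2, -6.899).
  v is orthogonal to every row, so take v ∝ r_1 × r_2 = ((2)·(-2) - (2)·(-6.899), (2)·(2) - (-0.899)·(-2), (-0.899)·(-6.899) - (2)·(2)) ≈ (9.798, 2.202, 2.202).
  Let u = (9.798, 2.202, 2.202).
  ||u|| = √((9.798)² + (2.202)² + (2.202)²) = √(105.698) ≈ 10.281,  v_1 = u/||u|| ≈ (0.953, 0.2142, 0.2142) (||v_1|| = 1).

λ_1 = 9.899,  λ_2 = 5,  λ_3 = 0.101;  v_1 ≈ (0.953, 0.2142, 0.2142)


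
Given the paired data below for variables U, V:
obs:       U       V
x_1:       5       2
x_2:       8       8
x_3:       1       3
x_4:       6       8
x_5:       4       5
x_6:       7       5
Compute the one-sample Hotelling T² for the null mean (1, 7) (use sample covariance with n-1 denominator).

Step 1 — sample mean vector:
  mean(U) = (5 + 8 + 1 + 6 + 4 + 7) / 6 = 31/6 = 5.1667
  mean(V) = (2 + 8 + 3 + 8 + 5 + 5) / 6 = 31/6 = 5.1667
  x̄ = (5.1667, 5.1667),  deviation x̄ - mu_0 = (5.1667, 5.1667) - (1, 7) = (4.1667, -1.8333).

Step 2 — sample covariance matrix, S[i,j] = (1/(n-1)) · Σ_k (x_{k,i} - mean_i) · (x_{k,j} - mean_j), divisor n-1 = 5:
  S[U,U] = ((-0.1667)·(-0.1667) + (2.8333)·(2.8333) + (-4.1667)·(-4.1667) + (0.8333)·(0.8333) + (-1.1667)·(-1.1667) + (1.8333)·(1.8333)) / 5 = 30.8333/5 = 6.1667
  S[U,V] = ((-0.1667)·(-3.1667) + (2.8333)·(2.8333) + (-4.1667)·(-2.1667) + (0.8333)·(2.8333) + (-1.1667)·(-0.1667) + (1.8333)·(-0.1667)) / 5 = 19.8333/5 = 3.9667
  S[V,V] = ((-3.1667)·(-3.1667) + (2.8333)·(2.8333) + (-2.1667)·(-2.1667) + (2.8333)·(2.8333) + (-0.1667)·(-0.1667) + (-0.1667)·(-0.1667)) / 5 = 30.8333/5 = 6.1667
  S = [[6.1667, 3.9667],
 [3.9667, 6.1667]].

Step 3 — invert S. det(S) = 6.1667·6.1667 - (3.9667)² = 22.2933.
  S^{-1} = (1/det) · [[d, -b], [-b, a]] = [[0.2766, -0.1779],
 [-0.1779, 0.2766]].

Step 4 — quadratic form (x̄ - mu_0)^T · S^{-1} · (x̄ - mu_0):
  S^{-1} · (x̄ - mu_0) = (1.4788, -1.2485),
  (x̄ - mu_0)^T · [...] = (4.1667)·(1.4788) + (-1.8333)·(-1.2485) = 8.4505.

Step 5 — scale by n: T² = 6 · 8.4505 = 50.7028.

T² ≈ 50.7028


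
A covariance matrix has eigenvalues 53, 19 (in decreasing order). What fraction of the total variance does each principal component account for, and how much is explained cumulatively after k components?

Step 1 — total variance = trace(Sigma) = Σ λ_i = 53 + 19 = 72.

Step 2 — fraction explained by component i = λ_i / Σ λ:
  PC1: 53/72 = 0.7361
  PC2: 19/72 = 0.2639

Step 3 — cumulative fraction after k components = (λ_1 + ... + λ_k) / Σ λ:
  k = 1: 53/72 = 0.7361
  k = 2: (53 + 19)/72 = 72/72 = 1

Summary (fraction, with percent):

explained: PC1 0.7361 (73.61%), PC2 0.2639 (26.39%);  cumulative: 0.7361, 1


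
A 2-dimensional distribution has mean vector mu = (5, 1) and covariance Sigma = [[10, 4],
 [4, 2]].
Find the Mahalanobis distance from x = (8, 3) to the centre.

Step 1 — centre the observation: (x - mu) = (3, 2).

Step 2 — invert Sigma. det(Sigma) = 10·2 - (4)² = 4.
  Sigma^{-1} = (1/det) · [[d, -b], [-b, a]] = [[0.5, -1],
 [-1, 2.5]].

Step 3 — form the quadratic (x - mu)^T · Sigma^{-1} · (x - mu):
  Sigma^{-1} · (x - mu) = (-0.5, 2).
  (x - mu)^T · [Sigma^{-1} · (x - mu)] = (3)·(-0.5) + (2)·(2) = 2.5.

Step 4 — take square root: d = √(2.5) ≈ 1.5811.

d(x, mu) = √(2.5) ≈ 1.5811


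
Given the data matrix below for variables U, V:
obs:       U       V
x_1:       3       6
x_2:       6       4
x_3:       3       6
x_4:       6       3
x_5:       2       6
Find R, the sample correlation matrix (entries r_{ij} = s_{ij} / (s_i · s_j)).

Step 1 — column means:
  mean(U) = (3 + 6 + 3 + 6 + 2) / 5 = 20/5 = 4
  mean(V) = (6 + 4 + 6 + 3 + 6) / 5 = 25/5 = 5

Step 2 — sample variances and covariances s[i,j] = (1/(n-1)) · Σ_k (x_{k,i} - mean_i) · (x_{k,j} - mean_j), with n-1 = 4:
  s[U,U] = ((-1)·(-1) + (2)·(2) + (-1)·(-1) + (2)·(2) + (-2)·(-2)) / 4 = 14/4 = 3.5
  s[U,V] = ((-1)·(1) + (2)·(-1) + (-1)·(1) + (2)·(-2) + (-2)·(1)) / 4 = -10/4 = -2.5
  s[V,V] = ((1)·(1) + (-1)·(-1) + (1)·(1) + (-2)·(-2) + (1)·(1)) / 4 = 8/4 = 2
  Sample standard deviations s_i = √(s[i,i]):
  s(U) = √(3.5) = 1.8708
  s(V) = √(2) = 1.4142

Step 3 — r_{ij} = s_{ij} / (s_i · s_j):
  r[U,U] = 1 (diagonal).
  r[U,V] = -2.5 / (1.8708 · 1.4142) = -2.5 / 2.6458 = -0.9449
  r[V,V] = 1 (diagonal).

R is symmetric with unit diagonal. Assembling:

R = [[1, -0.9449],
 [-0.9449, 1]]


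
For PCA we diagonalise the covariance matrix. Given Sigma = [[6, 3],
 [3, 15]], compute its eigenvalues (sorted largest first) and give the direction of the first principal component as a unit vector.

Step 1 — characteristic polynomial of 2×2 Sigma:
  det(Sigma - λI) = λ² - trace · λ + det = 0.
  trace = 6 + 15 = 21, det = 6·15 - (3)² = 81.
Step 2 — discriminant:
  Δ = trace² - 4·det = 441 - 324 = 117.
Step 3 — eigenvalues:
  λ = (trace ± √Δ)/2 = (21 ± 10.8167)/2,
  λ_1 = 15.9083,  λ_2 = 5.0917.

Step 4 — unit eigenvector for λ_1: solve (Sigma - λ_1 I)v = 0. First row:
  (6 - 15.9083)·v_x + (3)·v_y = 0, i.e. (-9.9083)·v_x + (3)·v_y = 0,
  so v ∝ (b, λ_1 - a) = (3, 9.9083) = u.
  ||u|| = √((3)² + (9.9083)²) = √(107.1749) ≈ 10.3525,
  v_1 = u/||u|| ≈ (0.2898, 0.9571) (||v_1|| = 1).

λ_1 = 15.9083,  λ_2 = 5.0917;  v_1 ≈ (0.2898, 0.9571)


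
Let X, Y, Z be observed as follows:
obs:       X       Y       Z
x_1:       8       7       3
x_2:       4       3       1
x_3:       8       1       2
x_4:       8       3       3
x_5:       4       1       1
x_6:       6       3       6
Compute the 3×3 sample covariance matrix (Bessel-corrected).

Step 1 — column means:
  mean(X) = (8 + 4 + 8 + 8 + 4 + 6) / 6 = 38/6 = 6.3333
  mean(Y) = (7 + 3 + 1 + 3 + 1 + 3) / 6 = 18/6 = 3
  mean(Z) = (3 + 1 + 2 + 3 + 1 + 6) / 6 = 16/6 = 2.6667

Step 2 — sample covariance S[i,j] = (1/(n-1)) · Σ_k (x_{k,i} - mean_i) · (x_{k,j} - mean_j), with n-1 = 5.
  S[X,X] = ((1.6667)·(1.6667) + (-2.3333)·(-2.3333) + (1.6667)·(1.6667) + (1.6667)·(1.6667) + (-2.3333)·(-2.3333) + (-0.3333)·(-0.3333)) / 5 = 19.3333/5 = 3.8667
  S[X,Y] = ((1.6667)·(4) + (-2.3333)·(0) + (1.6667)·(-2) + (1.6667)·(0) + (-2.3333)·(-2) + (-0.3333)·(0)) / 5 = 8/5 = 1.6
  S[X,Z] = ((1.6667)·(0.3333) + (-2.3333)·(-1.6667) + (1.6667)·(-0.6667) + (1.6667)·(0.3333) + (-2.3333)·(-1.6667) + (-0.3333)·(3.3333)) / 5 = 6.6667/5 = 1.3333
  S[Y,Y] = ((4)·(4) + (0)·(0) + (-2)·(-2) + (0)·(0) + (-2)·(-2) + (0)·(0)) / 5 = 24/5 = 4.8
  S[Y,Z] = ((4)·(0.3333) + (0)·(-1.6667) + (-2)·(-0.6667) + (0)·(0.3333) + (-2)·(-1.6667) + (0)·(3.3333)) / 5 = 6/5 = 1.2
  S[Z,Z] = ((0.3333)·(0.3333) + (-1.6667)·(-1.6667) + (-0.6667)·(-0.6667) + (0.3333)·(0.3333) + (-1.6667)·(-1.6667) + (3.3333)·(3.3333)) / 5 = 17.3333/5 = 3.4667

S is symmetric (S[j,i] = S[i,j]). Assembling:

S = [[3.8667, 1.6, 1.3333],
 [1.6, 4.8, 1.2],
 [1.3333, 1.2, 3.4667]]


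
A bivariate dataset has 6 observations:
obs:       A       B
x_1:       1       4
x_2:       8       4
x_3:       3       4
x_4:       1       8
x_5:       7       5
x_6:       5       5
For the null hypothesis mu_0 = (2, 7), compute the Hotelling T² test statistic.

Step 1 — sample mean vector:
  mean(A) = (1 + 8 + 3 + 1 + 7 + 5) / 6 = 25/6 = 4.1667
  mean(B) = (4 + 4 + 4 + 8 + 5 + 5) / 6 = 30/6 = 5
  x̄ = (4.1667, 5),  deviation x̄ - mu_0 = (4.1667, 5) - (2, 7) = (2.1667, -2).

Step 2 — sample covariance matrix, S[i,j] = (1/(n-1)) · Σ_k (x_{k,i} - mean_i) · (x_{k,j} - mean_j), divisor n-1 = 5:
  S[A,A] = ((-3.1667)·(-3.1667) + (3.8333)·(3.8333) + (-1.1667)·(-1.1667) + (-3.1667)·(-3.1667) + (2.8333)·(2.8333) + (0.8333)·(0.8333)) / 5 = 44.8333/5 = 8.9667
  S[A,B] = ((-3.1667)·(-1) + (3.8333)·(-1) + (-1.1667)·(-1) + (-3.1667)·(3) + (2.8333)·(0) + (0.8333)·(0)) / 5 = -9/5 = -1.8
  S[B,B] = ((-1)·(-1) + (-1)·(-1) + (-1)·(-1) + (3)·(3) + (0)·(0) + (0)·(0)) / 5 = 12/5 = 2.4
  S = [[8.9667, -1.8],
 [-1.8, 2.4]].

Step 3 — invert S. det(S) = 8.9667·2.4 - (-1.8)² = 18.28.
  S^{-1} = (1/det) · [[d, -b], [-b, a]] = [[0.1313, 0.0985],
 [0.0985, 0.4905]].

Step 4 — quadratic form (x̄ - mu_0)^T · S^{-1} · (x̄ - mu_0):
  S^{-1} · (x̄ - mu_0) = (0.0875, -0.7677),
  (x̄ - mu_0)^T · [...] = (2.1667)·(0.0875) + (-2)·(-0.7677) = 1.725.

Step 5 — scale by n: T² = 6 · 1.725 = 10.3501.

T² ≈ 10.3501


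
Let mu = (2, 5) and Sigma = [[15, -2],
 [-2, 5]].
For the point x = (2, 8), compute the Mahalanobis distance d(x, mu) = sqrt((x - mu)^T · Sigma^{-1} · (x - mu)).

Step 1 — centre the observation: (x - mu) = (0, 3).

Step 2 — invert Sigma. det(Sigma) = 15·5 - (-2)² = 71.
  Sigma^{-1} = (1/det) · [[d, -b], [-b, a]] = [[0.0704, 0.0282],
 [0.0282, 0.2113]].

Step 3 — form the quadratic (x - mu)^T · Sigma^{-1} · (x - mu):
  Sigma^{-1} · (x - mu) = (0.0845, 0.6338).
  (x - mu)^T · [Sigma^{-1} · (x - mu)] = (0)·(0.0845) + (3)·(0.6338) = 1.9014.

Step 4 — take square root: d = √(1.9014) ≈ 1.3789.

d(x, mu) = √(1.9014) ≈ 1.3789


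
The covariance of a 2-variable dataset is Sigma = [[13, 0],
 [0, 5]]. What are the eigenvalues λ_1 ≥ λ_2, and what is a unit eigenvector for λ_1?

Step 1 — characteristic polynomial of 2×2 Sigma:
  det(Sigma - λI) = λ² - trace · λ + det = 0.
  trace = 13 + 5 = 18, det = 13·5 - (0)² = 65.
Step 2 — discriminant:
  Δ = trace² - 4·det = 324 - 260 = 64.
Step 3 — eigenvalues:
  λ = (trace ± √Δ)/2 = (18 ± 8)/2,
  λ_1 = 13,  λ_2 = 5.

Step 4 — unit eigenvector for λ_1: Sigma is diagonal, so its eigenvectors are the coordinate axes. λ_1 = 13 is the diagonal entry on the first coordinate axis, hence
  v_1 = (1, 0) (||v_1|| = 1).

λ_1 = 13,  λ_2 = 5;  v_1 ≈ (1, 0)


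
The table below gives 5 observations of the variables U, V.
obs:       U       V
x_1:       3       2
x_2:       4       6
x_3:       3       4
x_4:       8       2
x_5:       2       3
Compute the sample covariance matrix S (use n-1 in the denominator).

Step 1 — column means:
  mean(U) = (3 + 4 + 3 + 8 + 2) / 5 = 20/5 = 4
  mean(V) = (2 + 6 + 4 + 2 + 3) / 5 = 17/5 = 3.4

Step 2 — sample covariance S[i,j] = (1/(n-1)) · Σ_k (x_{k,i} - mean_i) · (x_{k,j} - mean_j), with n-1 = 4.
  S[U,U] = ((-1)·(-1) + (0)·(0) + (-1)·(-1) + (4)·(4) + (-2)·(-2)) / 4 = 22/4 = 5.5
  S[U,V] = ((-1)·(-1.4) + (0)·(2.6) + (-1)·(0.6) + (4)·(-1.4) + (-2)·(-0.4)) / 4 = -4/4 = -1
  S[V,V] = ((-1.4)·(-1.4) + (2.6)·(2.6) + (0.6)·(0.6) + (-1.4)·(-1.4) + (-0.4)·(-0.4)) / 4 = 11.2/4 = 2.8

S is symmetric (S[j,i] = S[i,j]). Assembling:

S = [[5.5, -1],
 [-1, 2.8]]


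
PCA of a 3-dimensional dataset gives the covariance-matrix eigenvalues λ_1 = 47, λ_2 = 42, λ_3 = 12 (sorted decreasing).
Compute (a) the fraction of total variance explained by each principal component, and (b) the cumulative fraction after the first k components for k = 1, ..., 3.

Step 1 — total variance = trace(Sigma) = Σ λ_i = 47 + 42 + 12 = 101.

Step 2 — fraction explained by component i = λ_i / Σ λ:
  PC1: 47/101 = 0.4653
  PC2: 42/101 = 0.4158
  PC3: 12/101 = 0.1188

Step 3 — cumulative fraction after k components = (λ_1 + ... + λ_k) / Σ λ:
  k = 1: 47/101 = 0.4653
  k = 2: (47 + 42)/101 = 89/101 = 0.8812
  k = 3: (47 + 42 + 12)/101 = 101/101 = 1

Summary (fraction, with percent):

explained: PC1 0.4653 (46.53%), PC2 0.4158 (41.58%), PC3 0.1188 (11.88%);  cumulative: 0.4653, 0.8812, 1


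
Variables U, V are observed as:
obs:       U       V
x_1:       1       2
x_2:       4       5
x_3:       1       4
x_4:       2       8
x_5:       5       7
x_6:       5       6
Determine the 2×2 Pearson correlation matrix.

Step 1 — column means:
  mean(U) = (1 + 4 + 1 + 2 + 5 + 5) / 6 = 18/6 = 3
  mean(V) = (2 + 5 + 4 + 8 + 7 + 6) / 6 = 32/6 = 5.3333

Step 2 — sample variances and covariances s[i,j] = (1/(n-1)) · Σ_k (x_{k,i} - mean_i) · (x_{k,j} - mean_j), with n-1 = 5:
  s[U,U] = ((-2)·(-2) + (1)·(1) + (-2)·(-2) + (-1)·(-1) + (2)·(2) + (2)·(2)) / 5 = 18/5 = 3.6
  s[U,V] = ((-2)·(-3.3333) + (1)·(-0.3333) + (-2)·(-1.3333) + (-1)·(2.6667) + (2)·(1.6667) + (2)·(0.6667)) / 5 = 11/5 = 2.2
  s[V,V] = ((-3.3333)·(-3.3333) + (-0.3333)·(-0.3333) + (-1.3333)·(-1.3333) + (2.6667)·(2.6667) + (1.6667)·(1.6667) + (0.6667)·(0.6667)) / 5 = 23.3333/5 = 4.6667
  Sample standard deviations s_i = √(s[i,i]):
  s(U) = √(3.6) = 1.8974
  s(V) = √(4.6667) = 2.1602

Step 3 — r_{ij} = s_{ij} / (s_i · s_j):
  r[U,U] = 1 (diagonal).
  r[U,V] = 2.2 / (1.8974 · 2.1602) = 2.2 / 4.0988 = 0.5367
  r[V,V] = 1 (diagonal).

R is symmetric with unit diagonal. Assembling:

R = [[1, 0.5367],
 [0.5367, 1]]


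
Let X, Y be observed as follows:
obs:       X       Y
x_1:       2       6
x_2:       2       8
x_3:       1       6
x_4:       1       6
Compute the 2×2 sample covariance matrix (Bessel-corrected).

Step 1 — column means:
  mean(X) = (2 + 2 + 1 + 1) / 4 = 6/4 = 1.5
  mean(Y) = (6 + 8 + 6 + 6) / 4 = 26/4 = 6.5

Step 2 — sample covariance S[i,j] = (1/(n-1)) · Σ_k (x_{k,i} - mean_i) · (x_{k,j} - mean_j), with n-1 = 3.
  S[X,X] = ((0.5)·(0.5) + (0.5)·(0.5) + (-0.5)·(-0.5) + (-0.5)·(-0.5)) / 3 = 1/3 = 0.3333
  S[X,Y] = ((0.5)·(-0.5) + (0.5)·(1.5) + (-0.5)·(-0.5) + (-0.5)·(-0.5)) / 3 = 1/3 = 0.3333
  S[Y,Y] = ((-0.5)·(-0.5) + (1.5)·(1.5) + (-0.5)·(-0.5) + (-0.5)·(-0.5)) / 3 = 3/3 = 1

S is symmetric (S[j,i] = S[i,j]). Assembling:

S = [[0.3333, 0.3333],
 [0.3333, 1]]


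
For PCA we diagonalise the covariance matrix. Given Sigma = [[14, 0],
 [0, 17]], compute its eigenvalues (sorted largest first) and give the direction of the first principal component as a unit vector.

Step 1 — characteristic polynomial of 2×2 Sigma:
  det(Sigma - λI) = λ² - trace · λ + det = 0.
  trace = 14 + 17 = 31, det = 14·17 - (0)² = 238.
Step 2 — discriminant:
  Δ = trace² - 4·det = 961 - 952 = 9.
Step 3 — eigenvalues:
  λ = (trace ± √Δ)/2 = (31 ± 3)/2,
  λ_1 = 17,  λ_2 = 14.

Step 4 — unit eigenvector for λ_1: Sigma is diagonal, so its eigenvectors are the coordinate axes. λ_1 = 17 is the diagonal entry on the second coordinate axis, hence
  v_1 = (0, 1) (||v_1|| = 1).

λ_1 = 17,  λ_2 = 14;  v_1 ≈ (0, 1)


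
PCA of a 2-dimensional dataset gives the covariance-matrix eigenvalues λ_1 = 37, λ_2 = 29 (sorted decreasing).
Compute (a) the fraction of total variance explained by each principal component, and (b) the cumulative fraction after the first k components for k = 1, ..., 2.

Step 1 — total variance = trace(Sigma) = Σ λ_i = 37 + 29 = 66.

Step 2 — fraction explained by component i = λ_i / Σ λ:
  PC1: 37/66 = 0.5606
  PC2: 29/66 = 0.4394

Step 3 — cumulative fraction after k components = (λ_1 + ... + λ_k) / Σ λ:
  k = 1: 37/66 = 0.5606
  k = 2: (37 + 29)/66 = 66/66 = 1

Summary (fraction, with percent):

explained: PC1 0.5606 (56.06%), PC2 0.4394 (43.94%);  cumulative: 0.5606, 1


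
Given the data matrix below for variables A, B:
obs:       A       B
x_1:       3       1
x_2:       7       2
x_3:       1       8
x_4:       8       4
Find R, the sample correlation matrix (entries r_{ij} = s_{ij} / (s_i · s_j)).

Step 1 — column means:
  mean(A) = (3 + 7 + 1 + 8) / 4 = 19/4 = 4.75
  mean(B) = (1 + 2 + 8 + 4) / 4 = 15/4 = 3.75

Step 2 — sample variances and covariances s[i,j] = (1/(n-1)) · Σ_k (x_{k,i} - mean_i) · (x_{k,j} - mean_j), with n-1 = 3:
  s[A,A] = ((-1.75)·(-1.75) + (2.25)·(2.25) + (-3.75)·(-3.75) + (3.25)·(3.25)) / 3 = 32.75/3 = 10.9167
  s[A,B] = ((-1.75)·(-2.75) + (2.25)·(-1.75) + (-3.75)·(4.25) + (3.25)·(0.25)) / 3 = -14.25/3 = -4.75
  s[B,B] = ((-2.75)·(-2.75) + (-1.75)·(-1.75) + (4.25)·(4.25) + (0.25)·(0.25)) / 3 = 28.75/3 = 9.5833
  Sample standard deviations s_i = √(s[i,i]):
  s(A) = √(10.9167) = 3.304
  s(B) = √(9.5833) = 3.0957

Step 3 — r_{ij} = s_{ij} / (s_i · s_j):
  r[A,A] = 1 (diagonal).
  r[A,B] = -4.75 / (3.304 · 3.0957) = -4.75 / 10.2283 = -0.4644
  r[B,B] = 1 (diagonal).

R is symmetric with unit diagonal. Assembling:

R = [[1, -0.4644],
 [-0.4644, 1]]


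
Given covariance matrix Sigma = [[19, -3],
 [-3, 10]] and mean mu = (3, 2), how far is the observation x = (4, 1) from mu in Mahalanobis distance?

Step 1 — centre the observation: (x - mu) = (1, -1).

Step 2 — invert Sigma. det(Sigma) = 19·10 - (-3)² = 181.
  Sigma^{-1} = (1/det) · [[d, -b], [-b, a]] = [[0.0552, 0.0166],
 [0.0166, 0.105]].

Step 3 — form the quadratic (x - mu)^T · Sigma^{-1} · (x - mu):
  Sigma^{-1} · (x - mu) = (0.0387, -0.0884).
  (x - mu)^T · [Sigma^{-1} · (x - mu)] = (1)·(0.0387) + (-1)·(-0.0884) = 0.1271.

Step 4 — take square root: d = √(0.1271) ≈ 0.3565.

d(x, mu) = √(0.1271) ≈ 0.3565


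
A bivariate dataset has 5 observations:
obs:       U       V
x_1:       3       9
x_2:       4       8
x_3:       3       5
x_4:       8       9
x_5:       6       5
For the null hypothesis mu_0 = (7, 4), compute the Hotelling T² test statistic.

Step 1 — sample mean vector:
  mean(U) = (3 + 4 + 3 + 8 + 6) / 5 = 24/5 = 4.8
  mean(V) = (9 + 8 + 5 + 9 + 5) / 5 = 36/5 = 7.2
  x̄ = (4.8, 7.2),  deviation x̄ - mu_0 = (4.8, 7.2) - (7, 4) = (-2.2, 3.2).

Step 2 — sample covariance matrix, S[i,j] = (1/(n-1)) · Σ_k (x_{k,i} - mean_i) · (x_{k,j} - mean_j), divisor n-1 = 4:
  S[U,U] = ((-1.8)·(-1.8) + (-0.8)·(-0.8) + (-1.8)·(-1.8) + (3.2)·(3.2) + (1.2)·(1.2)) / 4 = 18.8/4 = 4.7
  S[U,V] = ((-1.8)·(1.8) + (-0.8)·(0.8) + (-1.8)·(-2.2) + (3.2)·(1.8) + (1.2)·(-2.2)) / 4 = 3.2/4 = 0.8
  S[V,V] = ((1.8)·(1.8) + (0.8)·(0.8) + (-2.2)·(-2.2) + (1.8)·(1.8) + (-2.2)·(-2.2)) / 4 = 16.8/4 = 4.2
  S = [[4.7, 0.8],
 [0.8, 4.2]].

Step 3 — invert S. det(S) = 4.7·4.2 - (0.8)² = 19.1.
  S^{-1} = (1/det) · [[d, -b], [-b, a]] = [[0.2199, -0.0419],
 [-0.0419, 0.2461]].

Step 4 — quadratic form (x̄ - mu_0)^T · S^{-1} · (x̄ - mu_0):
  S^{-1} · (x̄ - mu_0) = (-0.6178, 0.8796),
  (x̄ - mu_0)^T · [...] = (-2.2)·(-0.6178) + (3.2)·(0.8796) = 4.1738.

Step 5 — scale by n: T² = 5 · 4.1738 = 20.8691.

T² ≈ 20.8691


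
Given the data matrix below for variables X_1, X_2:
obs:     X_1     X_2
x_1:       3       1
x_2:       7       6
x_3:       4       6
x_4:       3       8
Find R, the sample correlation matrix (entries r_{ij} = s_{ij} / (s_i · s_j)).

Step 1 — column means:
  mean(X_1) = (3 + 7 + 4 + 3) / 4 = 17/4 = 4.25
  mean(X_2) = (1 + 6 + 6 + 8) / 4 = 21/4 = 5.25

Step 2 — sample variances and covariances s[i,j] = (1/(n-1)) · Σ_k (x_{k,i} - mean_i) · (x_{k,j} - mean_j), with n-1 = 3:
  s[X_1,X_1] = ((-1.25)·(-1.25) + (2.75)·(2.75) + (-0.25)·(-0.25) + (-1.25)·(-1.25)) / 3 = 10.75/3 = 3.5833
  s[X_1,X_2] = ((-1.25)·(-4.25) + (2.75)·(0.75) + (-0.25)·(0.75) + (-1.25)·(2.75)) / 3 = 3.75/3 = 1.25
  s[X_2,X_2] = ((-4.25)·(-4.25) + (0.75)·(0.75) + (0.75)·(0.75) + (2.75)·(2.75)) / 3 = 26.75/3 = 8.9167
  Sample standard deviations s_i = √(s[i,i]):
  s(X_1) = √(3.5833) = 1.893
  s(X_2) = √(8.9167) = 2.9861

Step 3 — r_{ij} = s_{ij} / (s_i · s_j):
  r[X_1,X_1] = 1 (diagonal).
  r[X_1,X_2] = 1.25 / (1.893 · 2.9861) = 1.25 / 5.6526 = 0.2211
  r[X_2,X_2] = 1 (diagonal).

R is symmetric with unit diagonal. Assembling:

R = [[1, 0.2211],
 [0.2211, 1]]


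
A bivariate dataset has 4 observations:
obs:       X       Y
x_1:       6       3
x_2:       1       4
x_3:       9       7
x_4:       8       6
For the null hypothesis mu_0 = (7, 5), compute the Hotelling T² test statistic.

Step 1 — sample mean vector:
  mean(X) = (6 + 1 + 9 + 8) / 4 = 24/4 = 6
  mean(Y) = (3 + 4 + 7 + 6) / 4 = 20/4 = 5
  x̄ = (6, 5),  deviation x̄ - mu_0 = (6, 5) - (7, 5) = (-1, 0).

Step 2 — sample covariance matrix, S[i,j] = (1/(n-1)) · Σ_k (x_{k,i} - mean_i) · (x_{k,j} - mean_j), divisor n-1 = 3:
  S[X,X] = ((0)·(0) + (-5)·(-5) + (3)·(3) + (2)·(2)) / 3 = 38/3 = 12.6667
  S[X,Y] = ((0)·(-2) + (-5)·(-1) + (3)·(2) + (2)·(1)) / 3 = 13/3 = 4.3333
  S[Y,Y] = ((-2)·(-2) + (-1)·(-1) + (2)·(2) + (1)·(1)) / 3 = 10/3 = 3.3333
  S = [[12.6667, 4.3333],
 [4.3333, 3.3333]].

Step 3 — invert S. det(S) = 12.6667·3.3333 - (4.3333)² = 23.4444.
  S^{-1} = (1/det) · [[d, -b], [-b, a]] = [[0.1422, -0.1848],
 [-0.1848, 0.5403]].

Step 4 — quadratic form (x̄ - mu_0)^T · S^{-1} · (x̄ - mu_0):
  S^{-1} · (x̄ - mu_0) = (-0.1422, 0.1848),
  (x̄ - mu_0)^T · [...] = (-1)·(-0.1422) + (0)·(0.1848) = 0.1422.

Step 5 — scale by n: T² = 4 · 0.1422 = 0.5687.

T² ≈ 0.5687


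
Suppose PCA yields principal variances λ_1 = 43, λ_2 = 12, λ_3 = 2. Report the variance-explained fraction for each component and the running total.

Step 1 — total variance = trace(Sigma) = Σ λ_i = 43 + 12 + 2 = 57.

Step 2 — fraction explained by component i = λ_i / Σ λ:
  PC1: 43/57 = 0.7544
  PC2: 12/57 = 0.2105
  PC3: 2/57 = 0.0351

Step 3 — cumulative fraction after k components = (λ_1 + ... + λ_k) / Σ λ:
  k = 1: 43/57 = 0.7544
  k = 2: (43 + 12)/57 = 55/57 = 0.9649
  k = 3: (43 + 12 + 2)/57 = 57/57 = 1

Summary (fraction, with percent):

explained: PC1 0.7544 (75.44%), PC2 0.2105 (21.05%), PC3 0.0351 (3.51%);  cumulative: 0.7544, 0.9649, 1


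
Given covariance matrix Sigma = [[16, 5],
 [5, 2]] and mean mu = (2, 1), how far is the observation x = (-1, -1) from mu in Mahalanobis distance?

Step 1 — centre the observation: (x - mu) = (-3, -2).

Step 2 — invert Sigma. det(Sigma) = 16·2 - (5)² = 7.
  Sigma^{-1} = (1/det) · [[d, -b], [-b, a]] = [[0.2857, -0.7143],
 [-0.7143, 2.2857]].

Step 3 — form the quadratic (x - mu)^T · Sigma^{-1} · (x - mu):
  Sigma^{-1} · (x - mu) = (0.5714, -2.4286).
  (x - mu)^T · [Sigma^{-1} · (x - mu)] = (-3)·(0.5714) + (-2)·(-2.4286) = 3.1429.

Step 4 — take square root: d = √(3.1429) ≈ 1.7728.

d(x, mu) = √(3.1429) ≈ 1.7728


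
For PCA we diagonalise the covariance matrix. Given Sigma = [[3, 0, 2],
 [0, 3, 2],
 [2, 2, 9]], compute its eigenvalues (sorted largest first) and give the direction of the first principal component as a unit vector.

Step 1 — characteristic polynomial p(λ) = det(λI - Sigma) = λ³ - tr·λ² + c_1·λ - det, where tr = trace, c_1 = sum of the principal 2×2 minors, det = det(Sigma):
  tr = 3 + 3 + 9 = 15,
  c_1 = (3·3 - (0)²) + (3·9 - (2)²) + (3·9 - (2)²) = 9 + 23 + 23 = 55,
  det = 3·(3·9 - (2)²) - (0)·((0)·9 - (2)·(2)) + (2)·((0)·(2) - 3·(2)) = 3·(23) - (0)·(-4) + (2)·(-6) = 57.
  So p(λ) = λ³ - 15λ² + 55λ - 57.
Step 2 — look for an integer root (rational root theorem: any rational root is an integer divisor of 57). Testing λ = 3:
  p(3) = 27 - 135 + 165 - 57 = 0  ✓
  Dividing out (λ - 3): p(λ) = (λ - 3)(λ² - 12λ + 19).
Step 3 — remaining eigenvalues from the quadratic λ² - 12λ + 19 = 0:
  Δ = 12² - 4·19 = 144 - 76 = 68,  λ = (12 ± √68)/2 = (12 ± 8.2462)/2 ≈ 10.1231 or 1.8769.
  Sorted: λ_1 = 10.1231,  λ_2 = 3,  λ_3 = 1.8769  (check: sum = 15 = tr ✓).

Step 4 — unit eigenvector for λ_1 ≈ 10.1231: v spans the null space of (Sigma - λ_1 I), whose rows are
  r_1 = (-7.1231, 0, 2),  r_2 = (0, -7.1231, 2),  r_3 = (2, 2, -1.1231).
  v is orthogonal to every row, so take v ∝ r_1 × r_2 = ((0)·(2) - (2)·(-7.1231), (2)·(0) - (-7.1231)·(2), (-7.1231)·(-7.1231) - (0)·(0)) ≈ (14.2462, 14.2462, 50.7386).
  Let u = (14.2462, 14.2462, 50.7386).
  ||u|| = √((14.2462)² + (14.2462)² + (50.7386)²) = √(2980.318) ≈ 54.5923,  v_1 = u/||u|| ≈ (0.261, 0.261, 0.9294) (||v_1|| = 1).

λ_1 = 10.1231,  λ_2 = 3,  λ_3 = 1.8769;  v_1 ≈ (0.261, 0.261, 0.9294)


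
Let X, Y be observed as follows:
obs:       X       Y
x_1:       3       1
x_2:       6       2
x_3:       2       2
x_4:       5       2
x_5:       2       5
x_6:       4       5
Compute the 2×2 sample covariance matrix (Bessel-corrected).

Step 1 — column means:
  mean(X) = (3 + 6 + 2 + 5 + 2 + 4) / 6 = 22/6 = 3.6667
  mean(Y) = (1 + 2 + 2 + 2 + 5 + 5) / 6 = 17/6 = 2.8333

Step 2 — sample covariance S[i,j] = (1/(n-1)) · Σ_k (x_{k,i} - mean_i) · (x_{k,j} - mean_j), with n-1 = 5.
  S[X,X] = ((-0.6667)·(-0.6667) + (2.3333)·(2.3333) + (-1.6667)·(-1.6667) + (1.3333)·(1.3333) + (-1.6667)·(-1.6667) + (0.3333)·(0.3333)) / 5 = 13.3333/5 = 2.6667
  S[X,Y] = ((-0.6667)·(-1.8333) + (2.3333)·(-0.8333) + (-1.6667)·(-0.8333) + (1.3333)·(-0.8333) + (-1.6667)·(2.1667) + (0.3333)·(2.1667)) / 5 = -3.3333/5 = -0.6667
  S[Y,Y] = ((-1.8333)·(-1.8333) + (-0.8333)·(-0.8333) + (-0.8333)·(-0.8333) + (-0.8333)·(-0.8333) + (2.1667)·(2.1667) + (2.1667)·(2.1667)) / 5 = 14.8333/5 = 2.9667

S is symmetric (S[j,i] = S[i,j]). Assembling:

S = [[2.6667, -0.6667],
 [-0.6667, 2.9667]]


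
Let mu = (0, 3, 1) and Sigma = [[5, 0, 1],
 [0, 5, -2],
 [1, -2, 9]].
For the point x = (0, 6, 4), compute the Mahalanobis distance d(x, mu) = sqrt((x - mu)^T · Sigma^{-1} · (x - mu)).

Step 1 — centre the observation: (x - mu) = (0, 3, 3).

Step 2 — invert Sigma (cofactor / det for 3×3, or solve directly):
  Sigma^{-1} = [[0.205, -0.01, -0.025],
 [-0.01, 0.22, 0.05],
 [-0.025, 0.05, 0.125]].

Step 3 — form the quadratic (x - mu)^T · Sigma^{-1} · (x - mu):
  Sigma^{-1} · (x - mu) = (-0.105, 0.81, 0.525).
  (x - mu)^T · [Sigma^{-1} · (x - mu)] = (0)·(-0.105) + (3)·(0.81) + (3)·(0.525) = 4.005.

Step 4 — take square root: d = √(4.005) ≈ 2.0012.

d(x, mu) = √(4.005) ≈ 2.0012


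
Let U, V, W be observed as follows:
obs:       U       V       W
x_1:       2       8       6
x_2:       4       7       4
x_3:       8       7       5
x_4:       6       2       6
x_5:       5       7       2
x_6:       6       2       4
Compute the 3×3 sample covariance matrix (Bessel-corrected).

Step 1 — column means:
  mean(U) = (2 + 4 + 8 + 6 + 5 + 6) / 6 = 31/6 = 5.1667
  mean(V) = (8 + 7 + 7 + 2 + 7 + 2) / 6 = 33/6 = 5.5
  mean(W) = (6 + 4 + 5 + 6 + 2 + 4) / 6 = 27/6 = 4.5

Step 2 — sample covariance S[i,j] = (1/(n-1)) · Σ_k (x_{k,i} - mean_i) · (x_{k,j} - mean_j), with n-1 = 5.
  S[U,U] = ((-3.1667)·(-3.1667) + (-1.1667)·(-1.1667) + (2.8333)·(2.8333) + (0.8333)·(0.8333) + (-0.1667)·(-0.1667) + (0.8333)·(0.8333)) / 5 = 20.8333/5 = 4.1667
  S[U,V] = ((-3.1667)·(2.5) + (-1.1667)·(1.5) + (2.8333)·(1.5) + (0.8333)·(-3.5) + (-0.1667)·(1.5) + (0.8333)·(-3.5)) / 5 = -11.5/5 = -2.3
  S[U,W] = ((-3.1667)·(1.5) + (-1.1667)·(-0.5) + (2.8333)·(0.5) + (0.8333)·(1.5) + (-0.1667)·(-2.5) + (0.8333)·(-0.5)) / 5 = -1.5/5 = -0.3
  S[V,V] = ((2.5)·(2.5) + (1.5)·(1.5) + (1.5)·(1.5) + (-3.5)·(-3.5) + (1.5)·(1.5) + (-3.5)·(-3.5)) / 5 = 37.5/5 = 7.5
  S[V,W] = ((2.5)·(1.5) + (1.5)·(-0.5) + (1.5)·(0.5) + (-3.5)·(1.5) + (1.5)·(-2.5) + (-3.5)·(-0.5)) / 5 = -3.5/5 = -0.7
  S[W,W] = ((1.5)·(1.5) + (-0.5)·(-0.5) + (0.5)·(0.5) + (1.5)·(1.5) + (-2.5)·(-2.5) + (-0.5)·(-0.5)) / 5 = 11.5/5 = 2.3

S is symmetric (S[j,i] = S[i,j]). Assembling:

S = [[4.1667, -2.3, -0.3],
 [-2.3, 7.5, -0.7],
 [-0.3, -0.7, 2.3]]


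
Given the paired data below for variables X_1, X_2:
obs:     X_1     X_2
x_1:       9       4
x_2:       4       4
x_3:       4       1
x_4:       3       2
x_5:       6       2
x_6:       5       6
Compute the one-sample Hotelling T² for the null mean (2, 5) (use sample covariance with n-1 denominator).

Step 1 — sample mean vector:
  mean(X_1) = (9 + 4 + 4 + 3 + 6 + 5) / 6 = 31/6 = 5.1667
  mean(X_2) = (4 + 4 + 1 + 2 + 2 + 6) / 6 = 19/6 = 3.1667
  x̄ = (5.1667, 3.1667),  deviation x̄ - mu_0 = (5.1667, 3.1667) - (2, 5) = (3.1667, -1.8333).

Step 2 — sample covariance matrix, S[i,j] = (1/(n-1)) · Σ_k (x_{k,i} - mean_i) · (x_{k,j} - mean_j), divisor n-1 = 5:
  S[X_1,X_1] = ((3.8333)·(3.8333) + (-1.1667)·(-1.1667) + (-1.1667)·(-1.1667) + (-2.1667)·(-2.1667) + (0.8333)·(0.8333) + (-0.1667)·(-0.1667)) / 5 = 22.8333/5 = 4.5667
  S[X_1,X_2] = ((3.8333)·(0.8333) + (-1.1667)·(0.8333) + (-1.1667)·(-2.1667) + (-2.1667)·(-1.1667) + (0.8333)·(-1.1667) + (-0.1667)·(2.8333)) / 5 = 5.8333/5 = 1.1667
  S[X_2,X_2] = ((0.8333)·(0.8333) + (0.8333)·(0.8333) + (-2.1667)·(-2.1667) + (-1.1667)·(-1.1667) + (-1.1667)·(-1.1667) + (2.8333)·(2.8333)) / 5 = 16.8333/5 = 3.3667
  S = [[4.5667, 1.1667],
 [1.1667, 3.3667]].

Step 3 — invert S. det(S) = 4.5667·3.3667 - (1.1667)² = 14.0133.
  S^{-1} = (1/det) · [[d, -b], [-b, a]] = [[0.2402, -0.0833],
 [-0.0833, 0.3259]].

Step 4 — quadratic form (x̄ - mu_0)^T · S^{-1} · (x̄ - mu_0):
  S^{-1} · (x̄ - mu_0) = (0.9134, -0.8611),
  (x̄ - mu_0)^T · [...] = (3.1667)·(0.9134) + (-1.8333)·(-0.8611) = 4.4711.

Step 5 — scale by n: T² = 6 · 4.4711 = 26.8268.

T² ≈ 26.8268


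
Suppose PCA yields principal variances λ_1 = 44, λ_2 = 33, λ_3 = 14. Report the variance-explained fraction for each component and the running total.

Step 1 — total variance = trace(Sigma) = Σ λ_i = 44 + 33 + 14 = 91.

Step 2 — fraction explained by component i = λ_i / Σ λ:
  PC1: 44/91 = 0.4835
  PC2: 33/91 = 0.3626
  PC3: 14/91 = 0.1538

Step 3 — cumulative fraction after k components = (λ_1 + ... + λ_k) / Σ λ:
  k = 1: 44/91 = 0.4835
  k = 2: (44 + 33)/91 = 77/91 = 0.8462
  k = 3: (44 + 33 + 14)/91 = 91/91 = 1

Summary (fraction, with percent):

explained: PC1 0.4835 (48.35%), PC2 0.3626 (36.26%), PC3 0.1538 (15.38%);  cumulative: 0.4835, 0.8462, 1


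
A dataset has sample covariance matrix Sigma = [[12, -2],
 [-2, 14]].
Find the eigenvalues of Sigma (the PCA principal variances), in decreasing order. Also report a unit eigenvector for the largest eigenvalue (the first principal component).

Step 1 — characteristic polynomial of 2×2 Sigma:
  det(Sigma - λI) = λ² - trace · λ + det = 0.
  trace = 12 + 14 = 26, det = 12·14 - (-2)² = 164.
Step 2 — discriminant:
  Δ = trace² - 4·det = 676 - 656 = 20.
Step 3 — eigenvalues:
  λ = (trace ± √Δ)/2 = (26 ± 4.4721)/2,
  λ_1 = 15.2361,  λ_2 = 10.7639.

Step 4 — unit eigenvector for λ_1: solve (Sigma - λ_1 I)v = 0. First row:
  (12 - 15.2361)·v_x + (-2)·v_y = 0, i.e. (-3.2361)·v_x + (-2)·v_y = 0,
  so v ∝ (b, λ_1 - a) = (-2, 3.2361); multiply by -1 so the first entry is positive: u = (2, -3.2361).
  ||u|| = √((2)² + (-3.2361)²) = √(14.4721) ≈ 3.8042,
  v_1 = u/||u|| ≈ (0.5257, -0.8507) (||v_1|| = 1).

λ_1 = 15.2361,  λ_2 = 10.7639;  v_1 ≈ (0.5257, -0.8507)


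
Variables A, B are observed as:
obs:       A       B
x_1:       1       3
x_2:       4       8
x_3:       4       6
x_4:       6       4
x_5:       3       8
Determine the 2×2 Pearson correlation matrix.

Step 1 — column means:
  mean(A) = (1 + 4 + 4 + 6 + 3) / 5 = 18/5 = 3.6
  mean(B) = (3 + 8 + 6 + 4 + 8) / 5 = 29/5 = 5.8

Step 2 — sample variances and covariances s[i,j] = (1/(n-1)) · Σ_k (x_{k,i} - mean_i) · (x_{k,j} - mean_j), with n-1 = 4:
  s[A,A] = ((-2.6)·(-2.6) + (0.4)·(0.4) + (0.4)·(0.4) + (2.4)·(2.4) + (-0.6)·(-0.6)) / 4 = 13.2/4 = 3.3
  s[A,B] = ((-2.6)·(-2.8) + (0.4)·(2.2) + (0.4)·(0.2) + (2.4)·(-1.8) + (-0.6)·(2.2)) / 4 = 2.6/4 = 0.65
  s[B,B] = ((-2.8)·(-2.8) + (2.2)·(2.2) + (0.2)·(0.2) + (-1.8)·(-1.8) + (2.2)·(2.2)) / 4 = 20.8/4 = 5.2
  Sample standard deviations s_i = √(s[i,i]):
  s(A) = √(3.3) = 1.8166
  s(B) = √(5.2) = 2.2804

Step 3 — r_{ij} = s_{ij} / (s_i · s_j):
  r[A,A] = 1 (diagonal).
  r[A,B] = 0.65 / (1.8166 · 2.2804) = 0.65 / 4.1425 = 0.1569
  r[B,B] = 1 (diagonal).

R is symmetric with unit diagonal. Assembling:

R = [[1, 0.1569],
 [0.1569, 1]]


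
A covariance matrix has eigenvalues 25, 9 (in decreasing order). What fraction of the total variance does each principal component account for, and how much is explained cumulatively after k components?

Step 1 — total variance = trace(Sigma) = Σ λ_i = 25 + 9 = 34.

Step 2 — fraction explained by component i = λ_i / Σ λ:
  PC1: 25/34 = 0.7353
  PC2: 9/34 = 0.2647

Step 3 — cumulative fraction after k components = (λ_1 + ... + λ_k) / Σ λ:
  k = 1: 25/34 = 0.7353
  k = 2: (25 + 9)/34 = 34/34 = 1

Summary (fraction, with percent):

explained: PC1 0.7353 (73.53%), PC2 0.2647 (26.47%);  cumulative: 0.7353, 1


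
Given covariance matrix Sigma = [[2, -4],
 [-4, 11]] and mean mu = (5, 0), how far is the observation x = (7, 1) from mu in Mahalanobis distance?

Step 1 — centre the observation: (x - mu) = (2, 1).

Step 2 — invert Sigma. det(Sigma) = 2·11 - (-4)² = 6.
  Sigma^{-1} = (1/det) · [[d, -b], [-b, a]] = [[1.8333, 0.6667],
 [0.6667, 0.3333]].

Step 3 — form the quadratic (x - mu)^T · Sigma^{-1} · (x - mu):
  Sigma^{-1} · (x - mu) = (4.3333, 1.6667).
  (x - mu)^T · [Sigma^{-1} · (x - mu)] = (2)·(4.3333) + (1)·(1.6667) = 10.3333.

Step 4 — take square root: d = √(10.3333) ≈ 3.2146.

d(x, mu) = √(10.3333) ≈ 3.2146
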